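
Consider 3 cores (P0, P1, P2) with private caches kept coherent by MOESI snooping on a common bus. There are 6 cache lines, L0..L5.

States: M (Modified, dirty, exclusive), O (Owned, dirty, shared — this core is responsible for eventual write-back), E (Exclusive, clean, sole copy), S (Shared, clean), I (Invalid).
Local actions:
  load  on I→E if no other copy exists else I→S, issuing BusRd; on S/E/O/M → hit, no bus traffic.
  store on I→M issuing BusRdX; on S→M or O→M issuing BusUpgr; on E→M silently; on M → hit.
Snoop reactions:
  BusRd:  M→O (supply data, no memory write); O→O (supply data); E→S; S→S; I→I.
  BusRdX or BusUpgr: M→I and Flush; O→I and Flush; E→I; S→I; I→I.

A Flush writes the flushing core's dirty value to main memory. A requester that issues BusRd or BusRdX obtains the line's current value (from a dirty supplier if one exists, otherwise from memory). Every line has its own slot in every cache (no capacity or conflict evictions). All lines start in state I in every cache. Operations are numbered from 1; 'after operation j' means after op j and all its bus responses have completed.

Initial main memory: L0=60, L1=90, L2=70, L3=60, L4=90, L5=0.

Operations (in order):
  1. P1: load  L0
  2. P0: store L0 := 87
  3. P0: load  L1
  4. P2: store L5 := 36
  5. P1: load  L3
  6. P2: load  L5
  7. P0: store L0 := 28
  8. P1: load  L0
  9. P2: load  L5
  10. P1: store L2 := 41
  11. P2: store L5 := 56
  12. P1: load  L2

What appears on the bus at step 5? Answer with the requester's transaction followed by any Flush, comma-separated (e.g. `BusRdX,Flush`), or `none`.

bus = BusRd

1. P1: load  L0  bus=[BusRd]  L0: P0=I P1=E P2=I  mem[L0]=60
2. P0: store L0 := 87  bus=[BusRdX]  L0: P0=M P1=I P2=I  mem[L0]=60
3. P0: load  L1  bus=[BusRd]  L1: P0=E P1=I P2=I  mem[L1]=90
4. P2: store L5 := 36  bus=[BusRdX]  L5: P0=I P1=I P2=M  mem[L5]=0
5. P1: load  L3  bus=[BusRd]  L3: P0=I P1=E P2=I  mem[L3]=60
6. P2: load  L5  bus=[-]  L5: P0=I P1=I P2=M  mem[L5]=0
7. P0: store L0 := 28  bus=[-]  L0: P0=M P1=I P2=I  mem[L0]=60
8. P1: load  L0  bus=[BusRd]  L0: P0=O P1=S P2=I  mem[L0]=60
9. P2: load  L5  bus=[-]  L5: P0=I P1=I P2=M  mem[L5]=0
10. P1: store L2 := 41  bus=[BusRdX]  L2: P0=I P1=M P2=I  mem[L2]=70
11. P2: store L5 := 56  bus=[-]  L5: P0=I P1=I P2=M  mem[L5]=0
12. P1: load  L2  bus=[-]  L2: P0=I P1=M P2=I  mem[L2]=70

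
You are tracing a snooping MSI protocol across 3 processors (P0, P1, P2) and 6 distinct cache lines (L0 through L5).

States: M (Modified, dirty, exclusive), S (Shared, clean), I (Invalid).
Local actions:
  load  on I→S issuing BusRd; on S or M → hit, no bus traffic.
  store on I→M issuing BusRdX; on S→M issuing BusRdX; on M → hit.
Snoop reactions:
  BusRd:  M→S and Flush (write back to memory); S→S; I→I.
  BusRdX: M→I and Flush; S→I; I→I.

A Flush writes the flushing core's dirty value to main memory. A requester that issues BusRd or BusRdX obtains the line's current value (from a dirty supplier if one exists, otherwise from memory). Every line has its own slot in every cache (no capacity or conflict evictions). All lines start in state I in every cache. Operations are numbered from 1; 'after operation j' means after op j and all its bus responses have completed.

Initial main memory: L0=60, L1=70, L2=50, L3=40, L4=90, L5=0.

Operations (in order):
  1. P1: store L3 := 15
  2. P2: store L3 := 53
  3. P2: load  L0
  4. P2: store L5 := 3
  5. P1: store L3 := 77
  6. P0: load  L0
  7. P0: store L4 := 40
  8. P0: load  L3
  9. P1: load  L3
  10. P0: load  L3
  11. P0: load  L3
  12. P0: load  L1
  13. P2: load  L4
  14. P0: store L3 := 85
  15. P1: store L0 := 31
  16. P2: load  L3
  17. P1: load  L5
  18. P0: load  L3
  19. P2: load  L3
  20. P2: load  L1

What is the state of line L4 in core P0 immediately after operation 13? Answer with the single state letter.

step 1: P1: store L3 := 15  ⟶  IMI  (L3)  txn=BusRdX  M[L3]=40
step 2: P2: store L3 := 53  ⟶  IIM  (L3)  txn=BusRdX+Flush  M[L3]=15
step 3: P2: load  L0  ⟶  IIS  (L0)  txn=BusRd  M[L0]=60
step 4: P2: store L5 := 3  ⟶  IIM  (L5)  txn=BusRdX  M[L5]=0
step 5: P1: store L3 := 77  ⟶  IMI  (L3)  txn=BusRdX+Flush  M[L3]=53
step 6: P0: load  L0  ⟶  SIS  (L0)  txn=BusRd  M[L0]=60
step 7: P0: store L4 := 40  ⟶  MII  (L4)  txn=BusRdX  M[L4]=90
step 8: P0: load  L3  ⟶  SSI  (L3)  txn=BusRd+Flush  M[L3]=77
step 9: P1: load  L3  ⟶  SSI  (L3)  txn=∅  M[L3]=77
step 10: P0: load  L3  ⟶  SSI  (L3)  txn=∅  M[L3]=77
step 11: P0: load  L3  ⟶  SSI  (L3)  txn=∅  M[L3]=77
step 12: P0: load  L1  ⟶  SII  (L1)  txn=BusRd  M[L1]=70
step 13: P2: load  L4  ⟶  SIS  (L4)  txn=BusRd+Flush  M[L4]=40
step 14: P0: store L3 := 85  ⟶  MII  (L3)  txn=BusRdX  M[L3]=77
step 15: P1: store L0 := 31  ⟶  IMI  (L0)  txn=BusRdX  M[L0]=60
step 16: P2: load  L3  ⟶  SIS  (L3)  txn=BusRd+Flush  M[L3]=85
step 17: P1: load  L5  ⟶  ISS  (L5)  txn=BusRd+Flush  M[L5]=3
step 18: P0: load  L3  ⟶  SIS  (L3)  txn=∅  M[L3]=85
step 19: P2: load  L3  ⟶  SIS  (L3)  txn=∅  M[L3]=85
step 20: P2: load  L1  ⟶  SIS  (L1)  txn=BusRd  M[L1]=70

state = S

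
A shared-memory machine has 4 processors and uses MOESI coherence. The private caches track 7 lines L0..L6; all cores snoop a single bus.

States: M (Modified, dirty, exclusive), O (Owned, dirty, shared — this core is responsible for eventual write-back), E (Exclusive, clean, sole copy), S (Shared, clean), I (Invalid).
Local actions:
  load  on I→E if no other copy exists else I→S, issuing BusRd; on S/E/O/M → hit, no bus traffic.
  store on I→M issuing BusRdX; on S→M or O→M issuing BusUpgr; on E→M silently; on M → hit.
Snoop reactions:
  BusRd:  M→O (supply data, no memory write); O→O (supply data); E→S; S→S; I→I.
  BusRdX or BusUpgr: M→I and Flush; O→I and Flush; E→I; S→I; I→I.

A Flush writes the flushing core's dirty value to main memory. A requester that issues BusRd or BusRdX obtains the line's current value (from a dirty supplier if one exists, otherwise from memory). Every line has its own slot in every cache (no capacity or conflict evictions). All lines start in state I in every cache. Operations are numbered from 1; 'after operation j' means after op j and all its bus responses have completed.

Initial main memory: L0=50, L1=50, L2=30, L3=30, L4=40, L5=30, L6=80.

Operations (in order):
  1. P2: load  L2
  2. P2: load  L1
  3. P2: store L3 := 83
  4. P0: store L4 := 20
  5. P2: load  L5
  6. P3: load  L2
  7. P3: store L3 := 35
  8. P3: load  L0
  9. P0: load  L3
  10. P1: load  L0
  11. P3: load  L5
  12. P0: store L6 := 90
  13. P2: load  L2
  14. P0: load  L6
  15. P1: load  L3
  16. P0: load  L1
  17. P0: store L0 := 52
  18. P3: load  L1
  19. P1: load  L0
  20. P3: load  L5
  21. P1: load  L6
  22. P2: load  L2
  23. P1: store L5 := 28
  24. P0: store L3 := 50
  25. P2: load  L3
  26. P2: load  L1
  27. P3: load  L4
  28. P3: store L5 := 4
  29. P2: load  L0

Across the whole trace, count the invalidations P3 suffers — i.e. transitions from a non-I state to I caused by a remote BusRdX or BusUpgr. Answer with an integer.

invalidations = 3

1. P2: load  L2  bus=[BusRd]  L2: P0=I P1=I P2=E P3=I  mem[L2]=30
2. P2: load  L1  bus=[BusRd]  L1: P0=I P1=I P2=E P3=I  mem[L1]=50
3. P2: store L3 := 83  bus=[BusRdX]  L3: P0=I P1=I P2=M P3=I  mem[L3]=30
4. P0: store L4 := 20  bus=[BusRdX]  L4: P0=M P1=I P2=I P3=I  mem[L4]=40
5. P2: load  L5  bus=[BusRd]  L5: P0=I P1=I P2=E P3=I  mem[L5]=30
6. P3: load  L2  bus=[BusRd]  L2: P0=I P1=I P2=S P3=S  mem[L2]=30
7. P3: store L3 := 35  bus=[BusRdX,Flush]  L3: P0=I P1=I P2=I P3=M  mem[L3]=83
8. P3: load  L0  bus=[BusRd]  L0: P0=I P1=I P2=I P3=E  mem[L0]=50
9. P0: load  L3  bus=[BusRd]  L3: P0=S P1=I P2=I P3=O  mem[L3]=83
10. P1: load  L0  bus=[BusRd]  L0: P0=I P1=S P2=I P3=S  mem[L0]=50
11. P3: load  L5  bus=[BusRd]  L5: P0=I P1=I P2=S P3=S  mem[L5]=30
12. P0: store L6 := 90  bus=[BusRdX]  L6: P0=M P1=I P2=I P3=I  mem[L6]=80
13. P2: load  L2  bus=[-]  L2: P0=I P1=I P2=S P3=S  mem[L2]=30
14. P0: load  L6  bus=[-]  L6: P0=M P1=I P2=I P3=I  mem[L6]=80
15. P1: load  L3  bus=[BusRd]  L3: P0=S P1=S P2=I P3=O  mem[L3]=83
16. P0: load  L1  bus=[BusRd]  L1: P0=S P1=I P2=S P3=I  mem[L1]=50
17. P0: store L0 := 52  bus=[BusRdX]  L0: P0=M P1=I P2=I P3=I  mem[L0]=50
18. P3: load  L1  bus=[BusRd]  L1: P0=S P1=I P2=S P3=S  mem[L1]=50
19. P1: load  L0  bus=[BusRd]  L0: P0=O P1=S P2=I P3=I  mem[L0]=50
20. P3: load  L5  bus=[-]  L5: P0=I P1=I P2=S P3=S  mem[L5]=30
21. P1: load  L6  bus=[BusRd]  L6: P0=O P1=S P2=I P3=I  mem[L6]=80
22. P2: load  L2  bus=[-]  L2: P0=I P1=I P2=S P3=S  mem[L2]=30
23. P1: store L5 := 28  bus=[BusRdX]  L5: P0=I P1=M P2=I P3=I  mem[L5]=30
24. P0: store L3 := 50  bus=[BusUpgr,Flush]  L3: P0=M P1=I P2=I P3=I  mem[L3]=35
25. P2: load  L3  bus=[BusRd]  L3: P0=O P1=I P2=S P3=I  mem[L3]=35
26. P2: load  L1  bus=[-]  L1: P0=S P1=I P2=S P3=S  mem[L1]=50
27. P3: load  L4  bus=[BusRd]  L4: P0=O P1=I P2=I P3=S  mem[L4]=40
28. P3: store L5 := 4  bus=[BusRdX,Flush]  L5: P0=I P1=I P2=I P3=M  mem[L5]=28
29. P2: load  L0  bus=[BusRd]  L0: P0=O P1=S P2=S P3=I  mem[L0]=50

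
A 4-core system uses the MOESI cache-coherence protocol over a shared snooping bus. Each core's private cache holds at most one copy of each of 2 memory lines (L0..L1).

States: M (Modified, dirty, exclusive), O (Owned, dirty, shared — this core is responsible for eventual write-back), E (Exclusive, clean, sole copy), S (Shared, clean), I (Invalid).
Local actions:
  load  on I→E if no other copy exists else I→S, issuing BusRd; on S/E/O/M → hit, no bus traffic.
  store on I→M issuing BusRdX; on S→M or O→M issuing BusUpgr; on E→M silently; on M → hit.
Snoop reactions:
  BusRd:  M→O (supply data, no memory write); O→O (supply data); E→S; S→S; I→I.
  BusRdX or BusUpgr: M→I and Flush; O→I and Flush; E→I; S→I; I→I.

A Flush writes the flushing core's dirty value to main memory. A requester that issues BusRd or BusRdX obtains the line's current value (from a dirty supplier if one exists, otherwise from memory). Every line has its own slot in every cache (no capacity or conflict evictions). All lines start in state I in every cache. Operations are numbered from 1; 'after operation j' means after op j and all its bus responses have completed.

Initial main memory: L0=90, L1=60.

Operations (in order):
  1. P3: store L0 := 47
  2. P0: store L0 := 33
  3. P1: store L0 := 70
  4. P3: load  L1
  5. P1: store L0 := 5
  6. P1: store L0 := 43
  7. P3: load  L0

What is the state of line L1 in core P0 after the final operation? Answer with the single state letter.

step 1: P3: store L0 := 47  ⟶  IIIM  (L0)  txn=BusRdX  M[L0]=90
step 2: P0: store L0 := 33  ⟶  MIII  (L0)  txn=BusRdX+Flush  M[L0]=47
step 3: P1: store L0 := 70  ⟶  IMII  (L0)  txn=BusRdX+Flush  M[L0]=33
step 4: P3: load  L1  ⟶  IIIE  (L1)  txn=BusRd  M[L1]=60
step 5: P1: store L0 := 5  ⟶  IMII  (L0)  txn=∅  M[L0]=33
step 6: P1: store L0 := 43  ⟶  IMII  (L0)  txn=∅  M[L0]=33
step 7: P3: load  L0  ⟶  IOIS  (L0)  txn=BusRd  M[L0]=33

state = I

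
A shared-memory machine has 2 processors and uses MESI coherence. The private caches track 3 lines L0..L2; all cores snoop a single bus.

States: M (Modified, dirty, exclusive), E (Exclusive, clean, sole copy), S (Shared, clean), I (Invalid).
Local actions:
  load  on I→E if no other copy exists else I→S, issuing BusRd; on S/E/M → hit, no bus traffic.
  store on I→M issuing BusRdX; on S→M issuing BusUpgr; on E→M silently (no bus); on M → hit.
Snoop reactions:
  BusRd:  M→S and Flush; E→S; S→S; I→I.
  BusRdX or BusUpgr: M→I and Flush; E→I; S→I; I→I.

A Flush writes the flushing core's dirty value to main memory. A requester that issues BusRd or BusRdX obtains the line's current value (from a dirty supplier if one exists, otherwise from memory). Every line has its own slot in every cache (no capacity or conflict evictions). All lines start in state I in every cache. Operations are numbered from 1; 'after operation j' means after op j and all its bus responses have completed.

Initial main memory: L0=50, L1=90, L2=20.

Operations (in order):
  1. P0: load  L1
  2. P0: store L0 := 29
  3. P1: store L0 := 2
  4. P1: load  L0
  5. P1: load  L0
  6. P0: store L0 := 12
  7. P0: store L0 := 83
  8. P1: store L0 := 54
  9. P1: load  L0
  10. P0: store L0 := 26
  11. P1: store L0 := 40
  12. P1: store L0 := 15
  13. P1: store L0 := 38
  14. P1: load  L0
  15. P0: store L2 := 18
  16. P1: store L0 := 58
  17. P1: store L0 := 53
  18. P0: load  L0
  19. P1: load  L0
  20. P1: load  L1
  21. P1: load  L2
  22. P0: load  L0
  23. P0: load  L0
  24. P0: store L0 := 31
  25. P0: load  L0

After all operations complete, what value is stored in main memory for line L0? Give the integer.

memory[L0] = 53

step 1: P0: load  L1  ⟶  EI  (L1)  txn=BusRd  M[L1]=90
step 2: P0: store L0 := 29  ⟶  MI  (L0)  txn=BusRdX  M[L0]=50
step 3: P1: store L0 := 2  ⟶  IM  (L0)  txn=BusRdX+Flush  M[L0]=29
step 4: P1: load  L0  ⟶  IM  (L0)  txn=∅  M[L0]=29
step 5: P1: load  L0  ⟶  IM  (L0)  txn=∅  M[L0]=29
step 6: P0: store L0 := 12  ⟶  MI  (L0)  txn=BusRdX+Flush  M[L0]=2
step 7: P0: store L0 := 83  ⟶  MI  (L0)  txn=∅  M[L0]=2
step 8: P1: store L0 := 54  ⟶  IM  (L0)  txn=BusRdX+Flush  M[L0]=83
step 9: P1: load  L0  ⟶  IM  (L0)  txn=∅  M[L0]=83
step 10: P0: store L0 := 26  ⟶  MI  (L0)  txn=BusRdX+Flush  M[L0]=54
step 11: P1: store L0 := 40  ⟶  IM  (L0)  txn=BusRdX+Flush  M[L0]=26
step 12: P1: store L0 := 15  ⟶  IM  (L0)  txn=∅  M[L0]=26
step 13: P1: store L0 := 38  ⟶  IM  (L0)  txn=∅  M[L0]=26
step 14: P1: load  L0  ⟶  IM  (L0)  txn=∅  M[L0]=26
step 15: P0: store L2 := 18  ⟶  MI  (L2)  txn=BusRdX  M[L2]=20
step 16: P1: store L0 := 58  ⟶  IM  (L0)  txn=∅  M[L0]=26
step 17: P1: store L0 := 53  ⟶  IM  (L0)  txn=∅  M[L0]=26
step 18: P0: load  L0  ⟶  SS  (L0)  txn=BusRd+Flush  M[L0]=53
step 19: P1: load  L0  ⟶  SS  (L0)  txn=∅  M[L0]=53
step 20: P1: load  L1  ⟶  SS  (L1)  txn=BusRd  M[L1]=90
step 21: P1: load  L2  ⟶  SS  (L2)  txn=BusRd+Flush  M[L2]=18
step 22: P0: load  L0  ⟶  SS  (L0)  txn=∅  M[L0]=53
step 23: P0: load  L0  ⟶  SS  (L0)  txn=∅  M[L0]=53
step 24: P0: store L0 := 31  ⟶  MI  (L0)  txn=BusUpgr  M[L0]=53
step 25: P0: load  L0  ⟶  MI  (L0)  txn=∅  M[L0]=53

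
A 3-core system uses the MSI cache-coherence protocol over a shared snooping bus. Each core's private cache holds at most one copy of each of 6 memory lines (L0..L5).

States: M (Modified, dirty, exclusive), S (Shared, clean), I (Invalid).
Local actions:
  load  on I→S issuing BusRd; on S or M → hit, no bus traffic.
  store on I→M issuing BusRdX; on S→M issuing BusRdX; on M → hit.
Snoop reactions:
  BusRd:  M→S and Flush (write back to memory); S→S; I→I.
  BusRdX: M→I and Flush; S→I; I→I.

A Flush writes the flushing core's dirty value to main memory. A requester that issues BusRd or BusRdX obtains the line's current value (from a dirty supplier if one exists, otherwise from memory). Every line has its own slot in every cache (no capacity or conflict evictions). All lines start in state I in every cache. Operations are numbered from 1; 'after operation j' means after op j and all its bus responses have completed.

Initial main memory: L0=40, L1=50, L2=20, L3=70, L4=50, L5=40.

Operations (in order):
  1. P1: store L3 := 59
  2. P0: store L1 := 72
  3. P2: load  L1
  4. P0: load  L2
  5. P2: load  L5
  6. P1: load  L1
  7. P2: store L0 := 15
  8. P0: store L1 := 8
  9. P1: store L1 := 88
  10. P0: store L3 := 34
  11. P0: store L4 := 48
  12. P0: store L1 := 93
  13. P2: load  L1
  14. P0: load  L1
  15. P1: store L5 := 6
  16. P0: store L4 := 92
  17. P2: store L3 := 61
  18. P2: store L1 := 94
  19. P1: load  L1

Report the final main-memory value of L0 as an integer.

1. P1: store L3 := 59  bus=[BusRdX]  L3: P0=I P1=M P2=I  mem[L3]=70
2. P0: store L1 := 72  bus=[BusRdX]  L1: P0=M P1=I P2=I  mem[L1]=50
3. P2: load  L1  bus=[BusRd,Flush]  L1: P0=S P1=I P2=S  mem[L1]=72
4. P0: load  L2  bus=[BusRd]  L2: P0=S P1=I P2=I  mem[L2]=20
5. P2: load  L5  bus=[BusRd]  L5: P0=I P1=I P2=S  mem[L5]=40
6. P1: load  L1  bus=[BusRd]  L1: P0=S P1=S P2=S  mem[L1]=72
7. P2: store L0 := 15  bus=[BusRdX]  L0: P0=I P1=I P2=M  mem[L0]=40
8. P0: store L1 := 8  bus=[BusRdX]  L1: P0=M P1=I P2=I  mem[L1]=72
9. P1: store L1 := 88  bus=[BusRdX,Flush]  L1: P0=I P1=M P2=I  mem[L1]=8
10. P0: store L3 := 34  bus=[BusRdX,Flush]  L3: P0=M P1=I P2=I  mem[L3]=59
11. P0: store L4 := 48  bus=[BusRdX]  L4: P0=M P1=I P2=I  mem[L4]=50
12. P0: store L1 := 93  bus=[BusRdX,Flush]  L1: P0=M P1=I P2=I  mem[L1]=88
13. P2: load  L1  bus=[BusRd,Flush]  L1: P0=S P1=I P2=S  mem[L1]=93
14. P0: load  L1  bus=[-]  L1: P0=S P1=I P2=S  mem[L1]=93
15. P1: store L5 := 6  bus=[BusRdX]  L5: P0=I P1=M P2=I  mem[L5]=40
16. P0: store L4 := 92  bus=[-]  L4: P0=M P1=I P2=I  mem[L4]=50
17. P2: store L3 := 61  bus=[BusRdX,Flush]  L3: P0=I P1=I P2=M  mem[L3]=34
18. P2: store L1 := 94  bus=[BusRdX]  L1: P0=I P1=I P2=M  mem[L1]=93
19. P1: load  L1  bus=[BusRd,Flush]  L1: P0=I P1=S P2=S  mem[L1]=94

memory[L0] = 40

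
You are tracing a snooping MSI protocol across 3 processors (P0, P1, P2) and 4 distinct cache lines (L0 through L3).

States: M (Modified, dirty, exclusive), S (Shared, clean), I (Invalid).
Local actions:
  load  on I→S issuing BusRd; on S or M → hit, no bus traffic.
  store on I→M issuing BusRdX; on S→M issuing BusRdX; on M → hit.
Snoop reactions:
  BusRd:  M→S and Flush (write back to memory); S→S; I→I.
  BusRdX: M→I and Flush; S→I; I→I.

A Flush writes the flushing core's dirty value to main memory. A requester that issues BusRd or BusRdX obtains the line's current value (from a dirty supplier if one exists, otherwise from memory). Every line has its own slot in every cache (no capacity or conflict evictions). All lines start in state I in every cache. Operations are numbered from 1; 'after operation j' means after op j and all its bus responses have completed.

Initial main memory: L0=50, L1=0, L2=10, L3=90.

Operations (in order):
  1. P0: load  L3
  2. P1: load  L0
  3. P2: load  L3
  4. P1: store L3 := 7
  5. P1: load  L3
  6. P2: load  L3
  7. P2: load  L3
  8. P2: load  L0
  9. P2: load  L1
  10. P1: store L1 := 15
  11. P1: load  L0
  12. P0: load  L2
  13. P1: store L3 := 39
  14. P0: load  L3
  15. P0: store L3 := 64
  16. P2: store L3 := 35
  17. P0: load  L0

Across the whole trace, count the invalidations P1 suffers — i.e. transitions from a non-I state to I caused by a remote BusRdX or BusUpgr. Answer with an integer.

invalidations = 1

1. P0: load  L3  bus=[BusRd]  L3: P0=S P1=I P2=I  mem[L3]=90
2. P1: load  L0  bus=[BusRd]  L0: P0=I P1=S P2=I  mem[L0]=50
3. P2: load  L3  bus=[BusRd]  L3: P0=S P1=I P2=S  mem[L3]=90
4. P1: store L3 := 7  bus=[BusRdX]  L3: P0=I P1=M P2=I  mem[L3]=90
5. P1: load  L3  bus=[-]  L3: P0=I P1=M P2=I  mem[L3]=90
6. P2: load  L3  bus=[BusRd,Flush]  L3: P0=I P1=S P2=S  mem[L3]=7
7. P2: load  L3  bus=[-]  L3: P0=I P1=S P2=S  mem[L3]=7
8. P2: load  L0  bus=[BusRd]  L0: P0=I P1=S P2=S  mem[L0]=50
9. P2: load  L1  bus=[BusRd]  L1: P0=I P1=I P2=S  mem[L1]=0
10. P1: store L1 := 15  bus=[BusRdX]  L1: P0=I P1=M P2=I  mem[L1]=0
11. P1: load  L0  bus=[-]  L0: P0=I P1=S P2=S  mem[L0]=50
12. P0: load  L2  bus=[BusRd]  L2: P0=S P1=I P2=I  mem[L2]=10
13. P1: store L3 := 39  bus=[BusRdX]  L3: P0=I P1=M P2=I  mem[L3]=7
14. P0: load  L3  bus=[BusRd,Flush]  L3: P0=S P1=S P2=I  mem[L3]=39
15. P0: store L3 := 64  bus=[BusRdX]  L3: P0=M P1=I P2=I  mem[L3]=39
16. P2: store L3 := 35  bus=[BusRdX,Flush]  L3: P0=I P1=I P2=M  mem[L3]=64
17. P0: load  L0  bus=[BusRd]  L0: P0=S P1=S P2=S  mem[L0]=50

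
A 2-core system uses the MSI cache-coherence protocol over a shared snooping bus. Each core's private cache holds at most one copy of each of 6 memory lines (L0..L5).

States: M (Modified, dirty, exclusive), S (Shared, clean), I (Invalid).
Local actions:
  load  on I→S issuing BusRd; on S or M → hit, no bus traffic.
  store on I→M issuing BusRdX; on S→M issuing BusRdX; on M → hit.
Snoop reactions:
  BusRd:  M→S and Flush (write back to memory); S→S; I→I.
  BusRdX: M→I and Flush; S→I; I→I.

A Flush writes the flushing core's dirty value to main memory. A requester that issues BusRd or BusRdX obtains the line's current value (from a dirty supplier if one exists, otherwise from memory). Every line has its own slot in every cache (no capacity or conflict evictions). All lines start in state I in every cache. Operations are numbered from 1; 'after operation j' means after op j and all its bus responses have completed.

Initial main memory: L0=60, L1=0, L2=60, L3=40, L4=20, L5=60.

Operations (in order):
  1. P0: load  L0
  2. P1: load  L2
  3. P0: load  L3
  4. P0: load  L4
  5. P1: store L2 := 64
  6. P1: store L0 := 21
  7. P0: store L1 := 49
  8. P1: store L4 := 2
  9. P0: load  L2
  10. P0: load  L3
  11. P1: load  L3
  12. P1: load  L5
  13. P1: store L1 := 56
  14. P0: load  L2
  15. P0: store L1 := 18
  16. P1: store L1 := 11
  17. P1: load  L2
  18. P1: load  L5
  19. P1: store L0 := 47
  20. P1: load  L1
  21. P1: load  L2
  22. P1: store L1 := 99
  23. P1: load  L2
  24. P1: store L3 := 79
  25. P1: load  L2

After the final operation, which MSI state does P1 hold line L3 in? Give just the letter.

state = M

1. P0: load  L0  bus=[BusRd]  L0: P0=S P1=I  mem[L0]=60
2. P1: load  L2  bus=[BusRd]  L2: P0=I P1=S  mem[L2]=60
3. P0: load  L3  bus=[BusRd]  L3: P0=S P1=I  mem[L3]=40
4. P0: load  L4  bus=[BusRd]  L4: P0=S P1=I  mem[L4]=20
5. P1: store L2 := 64  bus=[BusRdX]  L2: P0=I P1=M  mem[L2]=60
6. P1: store L0 := 21  bus=[BusRdX]  L0: P0=I P1=M  mem[L0]=60
7. P0: store L1 := 49  bus=[BusRdX]  L1: P0=M P1=I  mem[L1]=0
8. P1: store L4 := 2  bus=[BusRdX]  L4: P0=I P1=M  mem[L4]=20
9. P0: load  L2  bus=[BusRd,Flush]  L2: P0=S P1=S  mem[L2]=64
10. P0: load  L3  bus=[-]  L3: P0=S P1=I  mem[L3]=40
11. P1: load  L3  bus=[BusRd]  L3: P0=S P1=S  mem[L3]=40
12. P1: load  L5  bus=[BusRd]  L5: P0=I P1=S  mem[L5]=60
13. P1: store L1 := 56  bus=[BusRdX,Flush]  L1: P0=I P1=M  mem[L1]=49
14. P0: load  L2  bus=[-]  L2: P0=S P1=S  mem[L2]=64
15. P0: store L1 := 18  bus=[BusRdX,Flush]  L1: P0=M P1=I  mem[L1]=56
16. P1: store L1 := 11  bus=[BusRdX,Flush]  L1: P0=I P1=M  mem[L1]=18
17. P1: load  L2  bus=[-]  L2: P0=S P1=S  mem[L2]=64
18. P1: load  L5  bus=[-]  L5: P0=I P1=S  mem[L5]=60
19. P1: store L0 := 47  bus=[-]  L0: P0=I P1=M  mem[L0]=60
20. P1: load  L1  bus=[-]  L1: P0=I P1=M  mem[L1]=18
21. P1: load  L2  bus=[-]  L2: P0=S P1=S  mem[L2]=64
22. P1: store L1 := 99  bus=[-]  L1: P0=I P1=M  mem[L1]=18
23. P1: load  L2  bus=[-]  L2: P0=S P1=S  mem[L2]=64
24. P1: store L3 := 79  bus=[BusRdX]  L3: P0=I P1=M  mem[L3]=40
25. P1: load  L2  bus=[-]  L2: P0=S P1=S  mem[L2]=64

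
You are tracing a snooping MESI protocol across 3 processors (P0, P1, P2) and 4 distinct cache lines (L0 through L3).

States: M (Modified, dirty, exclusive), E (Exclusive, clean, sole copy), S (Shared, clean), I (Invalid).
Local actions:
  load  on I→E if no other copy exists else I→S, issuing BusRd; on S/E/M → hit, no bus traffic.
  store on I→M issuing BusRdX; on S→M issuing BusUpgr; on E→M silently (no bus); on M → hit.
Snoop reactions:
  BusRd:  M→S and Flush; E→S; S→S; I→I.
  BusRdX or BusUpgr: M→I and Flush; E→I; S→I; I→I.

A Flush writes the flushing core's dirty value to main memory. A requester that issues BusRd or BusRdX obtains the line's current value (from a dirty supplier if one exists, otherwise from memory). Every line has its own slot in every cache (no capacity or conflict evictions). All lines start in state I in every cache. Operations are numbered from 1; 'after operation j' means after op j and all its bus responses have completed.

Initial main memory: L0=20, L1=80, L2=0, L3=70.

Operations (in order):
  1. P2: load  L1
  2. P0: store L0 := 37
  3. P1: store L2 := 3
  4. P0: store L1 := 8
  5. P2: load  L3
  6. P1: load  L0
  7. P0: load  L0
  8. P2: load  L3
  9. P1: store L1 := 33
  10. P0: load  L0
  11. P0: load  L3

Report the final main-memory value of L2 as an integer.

memory[L2] = 0

1. P2: load  L1  bus=[BusRd]  L1: P0=I P1=I P2=E  mem[L1]=80
2. P0: store L0 := 37  bus=[BusRdX]  L0: P0=M P1=I P2=I  mem[L0]=20
3. P1: store L2 := 3  bus=[BusRdX]  L2: P0=I P1=M P2=I  mem[L2]=0
4. P0: store L1 := 8  bus=[BusRdX]  L1: P0=M P1=I P2=I  mem[L1]=80
5. P2: load  L3  bus=[BusRd]  L3: P0=I P1=I P2=E  mem[L3]=70
6. P1: load  L0  bus=[BusRd,Flush]  L0: P0=S P1=S P2=I  mem[L0]=37
7. P0: load  L0  bus=[-]  L0: P0=S P1=S P2=I  mem[L0]=37
8. P2: load  L3  bus=[-]  L3: P0=I P1=I P2=E  mem[L3]=70
9. P1: store L1 := 33  bus=[BusRdX,Flush]  L1: P0=I P1=M P2=I  mem[L1]=8
10. P0: load  L0  bus=[-]  L0: P0=S P1=S P2=I  mem[L0]=37
11. P0: load  L3  bus=[BusRd]  L3: P0=S P1=I P2=S  mem[L3]=70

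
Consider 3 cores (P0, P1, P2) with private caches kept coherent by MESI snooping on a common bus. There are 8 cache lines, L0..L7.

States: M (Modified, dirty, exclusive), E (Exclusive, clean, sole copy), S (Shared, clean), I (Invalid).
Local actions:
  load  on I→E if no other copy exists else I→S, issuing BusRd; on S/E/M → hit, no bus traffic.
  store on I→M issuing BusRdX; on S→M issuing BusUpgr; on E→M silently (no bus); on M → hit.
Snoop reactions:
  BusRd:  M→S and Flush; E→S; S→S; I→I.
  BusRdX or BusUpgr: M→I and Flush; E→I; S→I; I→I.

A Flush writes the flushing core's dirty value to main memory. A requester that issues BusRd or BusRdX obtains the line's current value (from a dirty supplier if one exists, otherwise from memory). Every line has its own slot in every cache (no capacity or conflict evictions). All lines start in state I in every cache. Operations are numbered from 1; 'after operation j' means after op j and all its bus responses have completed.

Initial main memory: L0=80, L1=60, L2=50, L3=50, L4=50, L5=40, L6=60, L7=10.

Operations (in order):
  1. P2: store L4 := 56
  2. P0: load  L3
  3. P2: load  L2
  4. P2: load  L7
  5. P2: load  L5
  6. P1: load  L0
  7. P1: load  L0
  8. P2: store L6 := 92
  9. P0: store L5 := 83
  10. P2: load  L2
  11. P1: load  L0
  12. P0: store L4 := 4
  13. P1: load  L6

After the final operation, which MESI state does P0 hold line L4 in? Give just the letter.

state = M

step 1: P2: store L4 := 56  ⟶  IIM  (L4)  txn=BusRdX  M[L4]=50
step 2: P0: load  L3  ⟶  EII  (L3)  txn=BusRd  M[L3]=50
step 3: P2: load  L2  ⟶  IIE  (L2)  txn=BusRd  M[L2]=50
step 4: P2: load  L7  ⟶  IIE  (L7)  txn=BusRd  M[L7]=10
step 5: P2: load  L5  ⟶  IIE  (L5)  txn=BusRd  M[L5]=40
step 6: P1: load  L0  ⟶  IEI  (L0)  txn=BusRd  M[L0]=80
step 7: P1: load  L0  ⟶  IEI  (L0)  txn=∅  M[L0]=80
step 8: P2: store L6 := 92  ⟶  IIM  (L6)  txn=BusRdX  M[L6]=60
step 9: P0: store L5 := 83  ⟶  MII  (L5)  txn=BusRdX  M[L5]=40
step 10: P2: load  L2  ⟶  IIE  (L2)  txn=∅  M[L2]=50
step 11: P1: load  L0  ⟶  IEI  (L0)  txn=∅  M[L0]=80
step 12: P0: store L4 := 4  ⟶  MII  (L4)  txn=BusRdX+Flush  M[L4]=56
step 13: P1: load  L6  ⟶  ISS  (L6)  txn=BusRd+Flush  M[L6]=92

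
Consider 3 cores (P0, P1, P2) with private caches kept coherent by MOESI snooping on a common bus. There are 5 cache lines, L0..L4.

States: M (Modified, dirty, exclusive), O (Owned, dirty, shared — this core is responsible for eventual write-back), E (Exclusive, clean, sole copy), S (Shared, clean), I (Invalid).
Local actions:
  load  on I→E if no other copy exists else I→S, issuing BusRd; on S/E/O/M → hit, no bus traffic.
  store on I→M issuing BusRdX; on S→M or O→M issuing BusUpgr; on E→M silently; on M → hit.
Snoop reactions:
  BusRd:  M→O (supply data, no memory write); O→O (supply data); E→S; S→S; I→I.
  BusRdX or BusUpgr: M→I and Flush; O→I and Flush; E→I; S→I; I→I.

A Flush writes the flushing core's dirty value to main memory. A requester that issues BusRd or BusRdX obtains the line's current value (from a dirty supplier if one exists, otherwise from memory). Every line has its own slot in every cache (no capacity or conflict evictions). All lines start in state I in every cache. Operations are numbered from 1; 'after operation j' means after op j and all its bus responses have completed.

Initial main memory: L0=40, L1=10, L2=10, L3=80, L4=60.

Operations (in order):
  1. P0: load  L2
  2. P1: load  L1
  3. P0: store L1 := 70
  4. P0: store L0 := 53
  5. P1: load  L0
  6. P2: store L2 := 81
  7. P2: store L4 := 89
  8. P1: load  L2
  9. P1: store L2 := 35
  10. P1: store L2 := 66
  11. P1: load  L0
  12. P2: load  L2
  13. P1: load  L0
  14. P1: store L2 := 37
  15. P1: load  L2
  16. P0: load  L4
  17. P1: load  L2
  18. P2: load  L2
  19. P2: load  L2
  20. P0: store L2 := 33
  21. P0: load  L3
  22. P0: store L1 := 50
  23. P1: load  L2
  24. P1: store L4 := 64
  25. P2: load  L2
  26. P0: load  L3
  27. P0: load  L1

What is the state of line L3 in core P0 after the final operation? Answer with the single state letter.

[1] P0: load  L2 | P0:E(10), P1:I, P2:I | bus: BusRd
[2] P1: load  L1 | P0:I, P1:E(10), P2:I | bus: BusRd
[3] P0: store L1 := 70 | P0:M(70), P1:I, P2:I | bus: BusRdX
[4] P0: store L0 := 53 | P0:M(53), P1:I, P2:I | bus: BusRdX
[5] P1: load  L0 | P0:O(53), P1:S(53), P2:I | bus: BusRd
[6] P2: store L2 := 81 | P0:I, P1:I, P2:M(81) | bus: BusRdX
[7] P2: store L4 := 89 | P0:I, P1:I, P2:M(89) | bus: BusRdX
[8] P1: load  L2 | P0:I, P1:S(81), P2:O(81) | bus: BusRd
[9] P1: store L2 := 35 | P0:I, P1:M(35), P2:I | bus: BusUpgr,Flush
[10] P1: store L2 := 66 | P0:I, P1:M(66), P2:I | bus: none
[11] P1: load  L0 | P0:O(53), P1:S(53), P2:I | bus: none
[12] P2: load  L2 | P0:I, P1:O(66), P2:S(66) | bus: BusRd
[13] P1: load  L0 | P0:O(53), P1:S(53), P2:I | bus: none
[14] P1: store L2 := 37 | P0:I, P1:M(37), P2:I | bus: BusUpgr
[15] P1: load  L2 | P0:I, P1:M(37), P2:I | bus: none
[16] P0: load  L4 | P0:S(89), P1:I, P2:O(89) | bus: BusRd
[17] P1: load  L2 | P0:I, P1:M(37), P2:I | bus: none
[18] P2: load  L2 | P0:I, P1:O(37), P2:S(37) | bus: BusRd
[19] P2: load  L2 | P0:I, P1:O(37), P2:S(37) | bus: none
[20] P0: store L2 := 33 | P0:M(33), P1:I, P2:I | bus: BusRdX,Flush
[21] P0: load  L3 | P0:E(80), P1:I, P2:I | bus: BusRd
[22] P0: store L1 := 50 | P0:M(50), P1:I, P2:I | bus: none
[23] P1: load  L2 | P0:O(33), P1:S(33), P2:I | bus: BusRd
[24] P1: store L4 := 64 | P0:I, P1:M(64), P2:I | bus: BusRdX,Flush
[25] P2: load  L2 | P0:O(33), P1:S(33), P2:S(33) | bus: BusRd
[26] P0: load  L3 | P0:E(80), P1:I, P2:I | bus: none
[27] P0: load  L1 | P0:M(50), P1:I, P2:I | bus: none

state = E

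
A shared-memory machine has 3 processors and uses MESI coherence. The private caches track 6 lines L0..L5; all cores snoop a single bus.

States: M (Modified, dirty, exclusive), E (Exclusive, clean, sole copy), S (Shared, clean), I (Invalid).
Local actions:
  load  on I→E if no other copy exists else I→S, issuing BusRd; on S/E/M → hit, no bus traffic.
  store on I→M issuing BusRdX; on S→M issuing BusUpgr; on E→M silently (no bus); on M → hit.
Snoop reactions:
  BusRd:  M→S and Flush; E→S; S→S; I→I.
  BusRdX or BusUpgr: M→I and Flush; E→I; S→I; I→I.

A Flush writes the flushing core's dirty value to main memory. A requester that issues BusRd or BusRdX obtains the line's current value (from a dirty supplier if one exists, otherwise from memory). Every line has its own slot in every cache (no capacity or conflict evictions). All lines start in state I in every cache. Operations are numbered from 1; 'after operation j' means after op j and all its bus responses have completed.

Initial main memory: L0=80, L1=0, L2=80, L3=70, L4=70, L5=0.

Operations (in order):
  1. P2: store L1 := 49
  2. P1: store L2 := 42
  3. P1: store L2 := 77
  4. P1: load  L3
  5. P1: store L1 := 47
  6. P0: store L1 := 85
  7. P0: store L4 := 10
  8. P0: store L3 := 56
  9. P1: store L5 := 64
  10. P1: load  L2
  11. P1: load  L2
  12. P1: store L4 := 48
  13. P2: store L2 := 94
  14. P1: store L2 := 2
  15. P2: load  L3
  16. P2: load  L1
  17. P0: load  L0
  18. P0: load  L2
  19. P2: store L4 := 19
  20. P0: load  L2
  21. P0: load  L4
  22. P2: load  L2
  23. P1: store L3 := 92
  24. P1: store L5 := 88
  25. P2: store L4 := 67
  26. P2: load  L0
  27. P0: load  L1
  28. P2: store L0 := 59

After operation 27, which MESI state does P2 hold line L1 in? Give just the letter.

[1] P2: store L1 := 49 | P0:I, P1:I, P2:M(49) | bus: BusRdX
[2] P1: store L2 := 42 | P0:I, P1:M(42), P2:I | bus: BusRdX
[3] P1: store L2 := 77 | P0:I, P1:M(77), P2:I | bus: none
[4] P1: load  L3 | P0:I, P1:E(70), P2:I | bus: BusRd
[5] P1: store L1 := 47 | P0:I, P1:M(47), P2:I | bus: BusRdX,Flush
[6] P0: store L1 := 85 | P0:M(85), P1:I, P2:I | bus: BusRdX,Flush
[7] P0: store L4 := 10 | P0:M(10), P1:I, P2:I | bus: BusRdX
[8] P0: store L3 := 56 | P0:M(56), P1:I, P2:I | bus: BusRdX
[9] P1: store L5 := 64 | P0:I, P1:M(64), P2:I | bus: BusRdX
[10] P1: load  L2 | P0:I, P1:M(77), P2:I | bus: none
[11] P1: load  L2 | P0:I, P1:M(77), P2:I | bus: none
[12] P1: store L4 := 48 | P0:I, P1:M(48), P2:I | bus: BusRdX,Flush
[13] P2: store L2 := 94 | P0:I, P1:I, P2:M(94) | bus: BusRdX,Flush
[14] P1: store L2 := 2 | P0:I, P1:M(2), P2:I | bus: BusRdX,Flush
[15] P2: load  L3 | P0:S(56), P1:I, P2:S(56) | bus: BusRd,Flush
[16] P2: load  L1 | P0:S(85), P1:I, P2:S(85) | bus: BusRd,Flush
[17] P0: load  L0 | P0:E(80), P1:I, P2:I | bus: BusRd
[18] P0: load  L2 | P0:S(2), P1:S(2), P2:I | bus: BusRd,Flush
[19] P2: store L4 := 19 | P0:I, P1:I, P2:M(19) | bus: BusRdX,Flush
[20] P0: load  L2 | P0:S(2), P1:S(2), P2:I | bus: none
[21] P0: load  L4 | P0:S(19), P1:I, P2:S(19) | bus: BusRd,Flush
[22] P2: load  L2 | P0:S(2), P1:S(2), P2:S(2) | bus: BusRd
[23] P1: store L3 := 92 | P0:I, P1:M(92), P2:I | bus: BusRdX
[24] P1: store L5 := 88 | P0:I, P1:M(88), P2:I | bus: none
[25] P2: store L4 := 67 | P0:I, P1:I, P2:M(67) | bus: BusUpgr
[26] P2: load  L0 | P0:S(80), P1:I, P2:S(80) | bus: BusRd
[27] P0: load  L1 | P0:S(85), P1:I, P2:S(85) | bus: none
[28] P2: store L0 := 59 | P0:I, P1:I, P2:M(59) | bus: BusUpgr

state = S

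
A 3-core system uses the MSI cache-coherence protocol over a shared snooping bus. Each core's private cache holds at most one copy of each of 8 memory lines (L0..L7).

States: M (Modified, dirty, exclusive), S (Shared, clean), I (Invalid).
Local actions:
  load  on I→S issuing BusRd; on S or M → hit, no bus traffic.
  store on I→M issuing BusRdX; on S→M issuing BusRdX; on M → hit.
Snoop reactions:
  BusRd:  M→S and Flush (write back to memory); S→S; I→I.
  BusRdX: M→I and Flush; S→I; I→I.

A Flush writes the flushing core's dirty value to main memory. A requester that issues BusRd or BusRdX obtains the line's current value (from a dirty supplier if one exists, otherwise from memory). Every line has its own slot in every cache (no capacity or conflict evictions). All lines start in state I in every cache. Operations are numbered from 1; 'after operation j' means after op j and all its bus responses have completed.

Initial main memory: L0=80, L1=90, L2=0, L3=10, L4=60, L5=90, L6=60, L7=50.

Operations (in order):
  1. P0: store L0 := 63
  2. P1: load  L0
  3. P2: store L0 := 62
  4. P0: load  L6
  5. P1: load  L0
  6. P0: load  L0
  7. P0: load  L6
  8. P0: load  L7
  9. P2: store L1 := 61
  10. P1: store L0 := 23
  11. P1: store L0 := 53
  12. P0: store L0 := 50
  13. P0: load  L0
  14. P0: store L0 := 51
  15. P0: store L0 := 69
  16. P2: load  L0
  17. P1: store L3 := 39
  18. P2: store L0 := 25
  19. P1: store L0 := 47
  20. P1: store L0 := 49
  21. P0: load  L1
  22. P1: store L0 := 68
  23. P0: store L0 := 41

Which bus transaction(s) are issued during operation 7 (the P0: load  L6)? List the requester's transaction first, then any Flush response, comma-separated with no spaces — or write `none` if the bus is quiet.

[1] P0: store L0 := 63 | P0:M(63), P1:I, P2:I | bus: BusRdX
[2] P1: load  L0 | P0:S(63), P1:S(63), P2:I | bus: BusRd,Flush
[3] P2: store L0 := 62 | P0:I, P1:I, P2:M(62) | bus: BusRdX
[4] P0: load  L6 | P0:S(60), P1:I, P2:I | bus: BusRd
[5] P1: load  L0 | P0:I, P1:S(62), P2:S(62) | bus: BusRd,Flush
[6] P0: load  L0 | P0:S(62), P1:S(62), P2:S(62) | bus: BusRd
[7] P0: load  L6 | P0:S(60), P1:I, P2:I | bus: none
[8] P0: load  L7 | P0:S(50), P1:I, P2:I | bus: BusRd
[9] P2: store L1 := 61 | P0:I, P1:I, P2:M(61) | bus: BusRdX
[10] P1: store L0 := 23 | P0:I, P1:M(23), P2:I | bus: BusRdX
[11] P1: store L0 := 53 | P0:I, P1:M(53), P2:I | bus: none
[12] P0: store L0 := 50 | P0:M(50), P1:I, P2:I | bus: BusRdX,Flush
[13] P0: load  L0 | P0:M(50), P1:I, P2:I | bus: none
[14] P0: store L0 := 51 | P0:M(51), P1:I, P2:I | bus: none
[15] P0: store L0 := 69 | P0:M(69), P1:I, P2:I | bus: none
[16] P2: load  L0 | P0:S(69), P1:I, P2:S(69) | bus: BusRd,Flush
[17] P1: store L3 := 39 | P0:I, P1:M(39), P2:I | bus: BusRdX
[18] P2: store L0 := 25 | P0:I, P1:I, P2:M(25) | bus: BusRdX
[19] P1: store L0 := 47 | P0:I, P1:M(47), P2:I | bus: BusRdX,Flush
[20] P1: store L0 := 49 | P0:I, P1:M(49), P2:I | bus: none
[21] P0: load  L1 | P0:S(61), P1:I, P2:S(61) | bus: BusRd,Flush
[22] P1: store L0 := 68 | P0:I, P1:M(68), P2:I | bus: none
[23] P0: store L0 := 41 | P0:M(41), P1:I, P2:I | bus: BusRdX,Flush

bus = none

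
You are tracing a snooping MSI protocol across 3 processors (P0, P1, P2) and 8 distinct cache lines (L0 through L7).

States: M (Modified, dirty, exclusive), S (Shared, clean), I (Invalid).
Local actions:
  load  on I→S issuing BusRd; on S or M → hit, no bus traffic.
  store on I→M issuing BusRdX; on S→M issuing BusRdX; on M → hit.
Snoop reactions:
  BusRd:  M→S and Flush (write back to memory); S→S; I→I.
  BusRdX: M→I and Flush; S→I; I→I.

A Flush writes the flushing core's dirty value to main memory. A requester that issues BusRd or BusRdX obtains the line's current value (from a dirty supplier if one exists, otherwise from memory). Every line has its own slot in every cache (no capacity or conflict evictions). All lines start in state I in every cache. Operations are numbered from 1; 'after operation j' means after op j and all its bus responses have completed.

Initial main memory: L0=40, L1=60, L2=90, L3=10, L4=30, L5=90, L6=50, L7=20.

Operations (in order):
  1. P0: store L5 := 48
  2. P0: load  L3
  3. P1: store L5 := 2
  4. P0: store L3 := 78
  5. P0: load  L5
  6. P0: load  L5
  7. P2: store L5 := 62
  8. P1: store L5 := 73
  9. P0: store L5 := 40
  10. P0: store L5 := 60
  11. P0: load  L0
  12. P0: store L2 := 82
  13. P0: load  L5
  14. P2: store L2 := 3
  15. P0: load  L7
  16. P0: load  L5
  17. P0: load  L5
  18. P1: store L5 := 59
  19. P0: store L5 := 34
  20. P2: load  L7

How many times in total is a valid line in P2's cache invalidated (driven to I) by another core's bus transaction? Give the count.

  op1 P0: store L5 := 48 → M/I/I on L5; bus BusRdX; mem=90
  op2 P0: load  L3 → S/I/I on L3; bus BusRd; mem=10
  op3 P1: store L5 := 2 → I/M/I on L5; bus BusRdX Flush; mem=48
  op4 P0: store L3 := 78 → M/I/I on L3; bus BusRdX; mem=10
  op5 P0: load  L5 → S/S/I on L5; bus BusRd Flush; mem=2
  op6 P0: load  L5 → S/S/I on L5; bus (none); mem=2
  op7 P2: store L5 := 62 → I/I/M on L5; bus BusRdX; mem=2
  op8 P1: store L5 := 73 → I/M/I on L5; bus BusRdX Flush; mem=62
  op9 P0: store L5 := 40 → M/I/I on L5; bus BusRdX Flush; mem=73
  op10 P0: store L5 := 60 → M/I/I on L5; bus (none); mem=73
  op11 P0: load  L0 → S/I/I on L0; bus BusRd; mem=40
  op12 P0: store L2 := 82 → M/I/I on L2; bus BusRdX; mem=90
  op13 P0: load  L5 → M/I/I on L5; bus (none); mem=73
  op14 P2: store L2 := 3 → I/I/M on L2; bus BusRdX Flush; mem=82
  op15 P0: load  L7 → S/I/I on L7; bus BusRd; mem=20
  op16 P0: load  L5 → M/I/I on L5; bus (none); mem=73
  op17 P0: load  L5 → M/I/I on L5; bus (none); mem=73
  op18 P1: store L5 := 59 → I/M/I on L5; bus BusRdX Flush; mem=60
  op19 P0: store L5 := 34 → M/I/I on L5; bus BusRdX Flush; mem=59
  op20 P2: load  L7 → S/I/S on L7; bus BusRd; mem=20

invalidations = 1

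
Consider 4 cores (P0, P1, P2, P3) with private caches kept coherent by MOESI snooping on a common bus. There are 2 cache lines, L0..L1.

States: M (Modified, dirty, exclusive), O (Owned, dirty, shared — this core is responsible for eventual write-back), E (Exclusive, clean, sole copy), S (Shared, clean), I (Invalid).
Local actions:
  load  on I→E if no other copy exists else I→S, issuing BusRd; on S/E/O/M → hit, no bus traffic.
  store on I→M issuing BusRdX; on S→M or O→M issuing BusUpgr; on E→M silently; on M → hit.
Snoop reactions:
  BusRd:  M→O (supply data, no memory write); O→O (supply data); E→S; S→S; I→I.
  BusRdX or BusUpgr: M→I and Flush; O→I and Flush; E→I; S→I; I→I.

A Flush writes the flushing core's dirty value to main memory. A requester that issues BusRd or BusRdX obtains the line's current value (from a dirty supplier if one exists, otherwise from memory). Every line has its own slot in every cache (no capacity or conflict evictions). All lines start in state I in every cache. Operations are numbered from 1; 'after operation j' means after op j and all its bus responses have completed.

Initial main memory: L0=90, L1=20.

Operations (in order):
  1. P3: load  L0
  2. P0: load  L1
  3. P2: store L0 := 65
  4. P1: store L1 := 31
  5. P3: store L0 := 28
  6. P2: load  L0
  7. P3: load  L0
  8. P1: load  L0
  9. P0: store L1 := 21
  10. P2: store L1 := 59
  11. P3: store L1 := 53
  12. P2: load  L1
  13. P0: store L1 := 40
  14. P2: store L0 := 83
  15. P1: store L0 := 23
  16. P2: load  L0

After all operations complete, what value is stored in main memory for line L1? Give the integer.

memory[L1] = 53

[1] P3: load  L0 | P0:I, P1:I, P2:I, P3:E(90) | bus: BusRd
[2] P0: load  L1 | P0:E(20), P1:I, P2:I, P3:I | bus: BusRd
[3] P2: store L0 := 65 | P0:I, P1:I, P2:M(65), P3:I | bus: BusRdX
[4] P1: store L1 := 31 | P0:I, P1:M(31), P2:I, P3:I | bus: BusRdX
[5] P3: store L0 := 28 | P0:I, P1:I, P2:I, P3:M(28) | bus: BusRdX,Flush
[6] P2: load  L0 | P0:I, P1:I, P2:S(28), P3:O(28) | bus: BusRd
[7] P3: load  L0 | P0:I, P1:I, P2:S(28), P3:O(28) | bus: none
[8] P1: load  L0 | P0:I, P1:S(28), P2:S(28), P3:O(28) | bus: BusRd
[9] P0: store L1 := 21 | P0:M(21), P1:I, P2:I, P3:I | bus: BusRdX,Flush
[10] P2: store L1 := 59 | P0:I, P1:I, P2:M(59), P3:I | bus: BusRdX,Flush
[11] P3: store L1 := 53 | P0:I, P1:I, P2:I, P3:M(53) | bus: BusRdX,Flush
[12] P2: load  L1 | P0:I, P1:I, P2:S(53), P3:O(53) | bus: BusRd
[13] P0: store L1 := 40 | P0:M(40), P1:I, P2:I, P3:I | bus: BusRdX,Flush
[14] P2: store L0 := 83 | P0:I, P1:I, P2:M(83), P3:I | bus: BusUpgr,Flush
[15] P1: store L0 := 23 | P0:I, P1:M(23), P2:I, P3:I | bus: BusRdX,Flush
[16] P2: load  L0 | P0:I, P1:O(23), P2:S(23), P3:I | bus: BusRd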